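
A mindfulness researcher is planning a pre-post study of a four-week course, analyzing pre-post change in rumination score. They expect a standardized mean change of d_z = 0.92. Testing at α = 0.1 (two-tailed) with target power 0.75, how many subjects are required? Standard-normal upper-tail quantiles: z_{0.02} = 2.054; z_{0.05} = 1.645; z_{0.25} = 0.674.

n = 7 pairs

For a paired (one-sample on differences) test: n = ((z_{α/2} + z_β) / d)².
z_{α/2} + z_β = 1.645 + 0.674 = 2.319.
n = (2.319 / 0.92)² = 2.521² = 6.35.
Round up.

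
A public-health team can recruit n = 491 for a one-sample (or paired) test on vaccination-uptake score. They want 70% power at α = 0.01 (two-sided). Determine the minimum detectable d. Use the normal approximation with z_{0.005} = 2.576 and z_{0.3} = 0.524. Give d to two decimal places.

d_min ≈ 0.14

For a single sample (or paired design) of n = 491: d_min = (z_{α/2} + z_β)/√n.
z-sum = 2.576 + 0.524 = 3.100.
d_min = 3.100 / √491 = 3.100 / 22.159 = 0.140.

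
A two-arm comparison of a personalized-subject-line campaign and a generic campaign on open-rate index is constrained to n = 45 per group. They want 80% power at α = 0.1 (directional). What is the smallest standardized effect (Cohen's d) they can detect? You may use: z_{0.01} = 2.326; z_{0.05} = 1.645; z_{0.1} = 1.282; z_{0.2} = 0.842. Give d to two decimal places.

d_min ≈ 0.45

For two independent groups of n = 45 each: d_min = (z_{α} + z_β)·√(2/n).
z-sum = 1.282 + 0.842 = 2.124.
d_min = 2.124 × √(2/45) = 2.124 × 0.2108 = 0.448.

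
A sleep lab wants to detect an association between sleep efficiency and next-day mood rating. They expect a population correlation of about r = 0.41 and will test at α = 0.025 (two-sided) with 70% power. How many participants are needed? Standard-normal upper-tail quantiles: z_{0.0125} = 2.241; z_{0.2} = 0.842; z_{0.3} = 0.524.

n = 44

Fisher's z: C = ½·ln((1+r)/(1−r)) = ½·ln(2.3898) = 0.4356.
n = ((z_{α/2} + z_β)/C)² + 3.
(2.241 + 0.524) / 0.4356 = 2.765 / 0.4356 = 6.348.
n = 6.348² + 3 = 40.29 + 3 = 43.3.
Round up.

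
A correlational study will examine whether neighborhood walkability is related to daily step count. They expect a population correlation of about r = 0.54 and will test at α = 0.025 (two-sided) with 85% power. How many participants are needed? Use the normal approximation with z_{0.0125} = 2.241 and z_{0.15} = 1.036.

n = 33

Fisher's z: C = ½·ln((1+r)/(1−r)) = ½·ln(3.3478) = 0.6042.
n = ((z_{α/2} + z_β)/C)² + 3.
(2.241 + 1.036) / 0.6042 = 3.277 / 0.6042 = 5.424.
n = 5.424² + 3 = 29.42 + 3 = 32.4.
Round up.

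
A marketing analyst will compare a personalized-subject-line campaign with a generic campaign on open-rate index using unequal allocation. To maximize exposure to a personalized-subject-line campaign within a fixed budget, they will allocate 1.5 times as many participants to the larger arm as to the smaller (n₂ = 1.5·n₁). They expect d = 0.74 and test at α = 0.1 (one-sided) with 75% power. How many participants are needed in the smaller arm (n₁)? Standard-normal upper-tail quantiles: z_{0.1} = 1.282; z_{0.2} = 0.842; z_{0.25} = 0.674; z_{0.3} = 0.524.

With allocation ratio k = n₂/n₁ = 1.5, Var(x̄₁−x̄₂) = σ²(1/n₁ + 1/(k·n₁)) = σ²·(k+1)/(k·n₁).
So n₁ = (1 + 1/k)·((z_{α} + z_β)/d)² = 1.667 × (1.956/0.74)².
n₁ = 1.667 × 6.99 = 11.6.
Round up: n₁ = 12, giving n₂ = 1.5 × 12 = 18.

n₁ = 12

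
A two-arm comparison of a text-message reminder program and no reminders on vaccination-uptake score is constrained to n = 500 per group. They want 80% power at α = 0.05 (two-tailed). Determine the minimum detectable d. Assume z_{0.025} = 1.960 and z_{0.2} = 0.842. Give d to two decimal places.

For two independent groups of n = 500 each: d_min = (z_{α/2} + z_β)·√(2/n).
z-sum = 1.960 + 0.842 = 2.802.
d_min = 2.802 × √(2/500) = 2.802 × 0.0632 = 0.177.

d_min ≈ 0.18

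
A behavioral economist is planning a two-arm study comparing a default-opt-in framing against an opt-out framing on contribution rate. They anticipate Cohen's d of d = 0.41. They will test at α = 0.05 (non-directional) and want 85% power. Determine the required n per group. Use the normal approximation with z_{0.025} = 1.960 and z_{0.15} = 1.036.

n = 107 per group

For two independent groups with equal n: n = 2·((z_{α/2} + z_β) / d)².
z_{α/2} + z_β = 1.960 + 1.036 = 2.996.
n = 2 × (2.996 / 0.41)² = 2 × 7.307² = 2 × 53.40 = 106.8.
Round up to the next whole participant.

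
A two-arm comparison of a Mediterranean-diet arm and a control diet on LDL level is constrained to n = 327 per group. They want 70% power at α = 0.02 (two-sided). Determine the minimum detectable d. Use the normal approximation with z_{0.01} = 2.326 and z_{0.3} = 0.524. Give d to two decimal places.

For two independent groups of n = 327 each: d_min = (z_{α/2} + z_β)·√(2/n).
z-sum = 2.326 + 0.524 = 2.850.
d_min = 2.850 × √(2/327) = 2.850 × 0.0782 = 0.223.

d_min ≈ 0.22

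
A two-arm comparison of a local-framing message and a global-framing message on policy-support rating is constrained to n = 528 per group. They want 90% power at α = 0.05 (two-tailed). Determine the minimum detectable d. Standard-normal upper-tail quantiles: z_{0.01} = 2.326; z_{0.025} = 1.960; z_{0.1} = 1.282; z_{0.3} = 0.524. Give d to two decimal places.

d_min ≈ 0.20

For two independent groups of n = 528 each: d_min = (z_{α/2} + z_β)·√(2/n).
z-sum = 1.960 + 1.282 = 3.242.
d_min = 3.242 × √(2/528) = 3.242 × 0.0615 = 0.200.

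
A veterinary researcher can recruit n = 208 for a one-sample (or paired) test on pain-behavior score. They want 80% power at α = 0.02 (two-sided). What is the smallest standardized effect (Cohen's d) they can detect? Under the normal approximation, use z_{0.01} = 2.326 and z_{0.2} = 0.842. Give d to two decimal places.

d_min ≈ 0.22

For a single sample (or paired design) of n = 208: d_min = (z_{α/2} + z_β)/√n.
z-sum = 2.326 + 0.842 = 3.168.
d_min = 3.168 / √208 = 3.168 / 14.422 = 0.220.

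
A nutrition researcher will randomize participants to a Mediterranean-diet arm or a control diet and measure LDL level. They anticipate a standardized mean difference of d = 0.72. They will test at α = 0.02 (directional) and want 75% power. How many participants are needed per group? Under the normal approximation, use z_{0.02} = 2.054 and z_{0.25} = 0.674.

n = 29 per group

For two independent groups with equal n: n = 2·((z_{α} + z_β) / d)².
z_{α} + z_β = 2.054 + 0.674 = 2.728.
n = 2 × (2.728 / 0.72)² = 2 × 3.789² = 2 × 14.36 = 28.7.
Round up to the next whole participant.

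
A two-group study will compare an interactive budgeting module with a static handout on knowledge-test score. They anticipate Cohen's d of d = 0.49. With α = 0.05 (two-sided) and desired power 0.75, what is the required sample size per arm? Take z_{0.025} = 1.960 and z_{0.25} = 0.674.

For two independent groups with equal n: n = 2·((z_{α/2} + z_β) / d)².
z_{α/2} + z_β = 1.960 + 0.674 = 2.634.
n = 2 × (2.634 / 0.49)² = 2 × 5.376² = 2 × 28.90 = 57.8.
Round up to the next whole participant.

n = 58 per group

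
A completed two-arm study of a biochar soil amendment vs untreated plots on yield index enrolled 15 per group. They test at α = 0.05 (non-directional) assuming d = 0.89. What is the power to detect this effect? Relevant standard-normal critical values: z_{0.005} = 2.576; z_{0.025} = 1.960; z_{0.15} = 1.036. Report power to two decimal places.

power ≈ 0.68

For two equal groups, power = Φ(d·√(n/2) − z_{α/2}).
d·√(n/2) = 0.89 × √(15/2) = 0.89 × 2.739 = 2.437.
z_β = 2.437 − 1.960 = 0.477.
Power = Φ(0.477) = 0.683.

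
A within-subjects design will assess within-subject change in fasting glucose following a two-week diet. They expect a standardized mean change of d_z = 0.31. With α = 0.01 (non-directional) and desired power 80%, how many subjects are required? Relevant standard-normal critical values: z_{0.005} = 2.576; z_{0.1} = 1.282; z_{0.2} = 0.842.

n = 122 pairs

For a paired (one-sample on differences) test: n = ((z_{α/2} + z_β) / d)².
z_{α/2} + z_β = 2.576 + 0.842 = 3.418.
n = (3.418 / 0.31)² = 11.026² = 121.57.
Round up.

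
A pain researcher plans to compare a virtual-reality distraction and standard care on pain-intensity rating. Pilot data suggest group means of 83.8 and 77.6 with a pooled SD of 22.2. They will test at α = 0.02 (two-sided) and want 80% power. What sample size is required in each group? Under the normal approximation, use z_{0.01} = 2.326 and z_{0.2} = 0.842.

n = 258 per group

Cohen's d = |M₁ − M₂| / SD_pooled = |83.8 − 77.6| / 22.2 = 6.2 / 22.2 = 0.279.
For two independent groups with equal n: n = 2·((z_{α/2} + z_β) / d)².
z_{α/2} + z_β = 2.326 + 0.842 = 3.168.
n = 2 × (3.168 / 0.279)² = 2 × 11.355² = 2 × 128.93 = 257.9.
Round up to the next whole participant.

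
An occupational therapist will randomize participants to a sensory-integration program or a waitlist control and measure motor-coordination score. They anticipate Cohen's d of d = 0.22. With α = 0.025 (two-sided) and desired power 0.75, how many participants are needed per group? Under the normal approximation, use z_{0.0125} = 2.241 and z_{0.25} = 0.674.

n = 352 per group

For two independent groups with equal n: n = 2·((z_{α/2} + z_β) / d)².
z_{α/2} + z_β = 2.241 + 0.674 = 2.915.
n = 2 × (2.915 / 0.22)² = 2 × 13.250² = 2 × 175.56 = 351.1.
Round up to the next whole participant.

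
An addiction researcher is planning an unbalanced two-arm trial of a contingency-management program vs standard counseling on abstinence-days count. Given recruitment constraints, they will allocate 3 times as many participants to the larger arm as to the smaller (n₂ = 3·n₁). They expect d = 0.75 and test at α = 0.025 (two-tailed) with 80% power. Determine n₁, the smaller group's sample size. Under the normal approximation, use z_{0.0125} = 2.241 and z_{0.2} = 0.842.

n₁ = 23

With allocation ratio k = n₂/n₁ = 3, Var(x̄₁−x̄₂) = σ²(1/n₁ + 1/(k·n₁)) = σ²·(k+1)/(k·n₁).
So n₁ = (1 + 1/k)·((z_{α/2} + z_β)/d)² = 1.333 × (3.083/0.75)².
n₁ = 1.333 × 16.90 = 22.5.
Round up: n₁ = 23, giving n₂ = 3 × 23 = 69.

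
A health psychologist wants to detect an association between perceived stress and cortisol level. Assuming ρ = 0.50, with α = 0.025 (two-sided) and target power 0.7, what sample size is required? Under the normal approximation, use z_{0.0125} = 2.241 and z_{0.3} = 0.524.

n = 29

Fisher's z: C = ½·ln((1+r)/(1−r)) = ½·ln(3.0000) = 0.5493.
n = ((z_{α/2} + z_β)/C)² + 3.
(2.241 + 0.524) / 0.5493 = 2.765 / 0.5493 = 5.034.
n = 5.034² + 3 = 25.34 + 3 = 28.3.
Round up.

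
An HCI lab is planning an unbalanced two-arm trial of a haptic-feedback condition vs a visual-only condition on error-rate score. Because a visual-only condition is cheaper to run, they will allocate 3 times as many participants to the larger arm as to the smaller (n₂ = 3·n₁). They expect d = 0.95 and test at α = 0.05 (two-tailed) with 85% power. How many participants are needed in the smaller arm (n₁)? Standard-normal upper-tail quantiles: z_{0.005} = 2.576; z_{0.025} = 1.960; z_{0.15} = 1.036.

With allocation ratio k = n₂/n₁ = 3, Var(x̄₁−x̄₂) = σ²(1/n₁ + 1/(k·n₁)) = σ²·(k+1)/(k·n₁).
So n₁ = (1 + 1/k)·((z_{α/2} + z_β)/d)² = 1.333 × (2.996/0.95)².
n₁ = 1.333 × 9.95 = 13.3.
Round up: n₁ = 14, giving n₂ = 3 × 14 = 42.

n₁ = 14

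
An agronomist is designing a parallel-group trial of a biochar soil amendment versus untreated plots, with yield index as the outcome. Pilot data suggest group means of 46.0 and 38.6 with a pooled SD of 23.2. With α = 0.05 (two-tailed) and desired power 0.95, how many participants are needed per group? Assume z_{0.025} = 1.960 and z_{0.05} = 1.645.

n = 256 per group

Cohen's d = |M₁ − M₂| / SD_pooled = |46.0 − 38.6| / 23.2 = 7.4 / 23.2 = 0.319.
For two independent groups with equal n: n = 2·((z_{α/2} + z_β) / d)².
z_{α/2} + z_β = 1.960 + 1.645 = 3.605.
n = 2 × (3.605 / 0.319)² = 2 × 11.301² = 2 × 127.71 = 255.4.
Round up to the next whole participant.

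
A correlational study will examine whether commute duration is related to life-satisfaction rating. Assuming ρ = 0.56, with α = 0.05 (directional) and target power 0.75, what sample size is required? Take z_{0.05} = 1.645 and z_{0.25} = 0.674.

n = 17

Fisher's z: C = ½·ln((1+r)/(1−r)) = ½·ln(3.5455) = 0.6328.
n = ((z_{α} + z_β)/C)² + 3.
(1.645 + 0.674) / 0.6328 = 2.319 / 0.6328 = 3.665.
n = 3.665² + 3 = 13.43 + 3 = 16.4.
Round up.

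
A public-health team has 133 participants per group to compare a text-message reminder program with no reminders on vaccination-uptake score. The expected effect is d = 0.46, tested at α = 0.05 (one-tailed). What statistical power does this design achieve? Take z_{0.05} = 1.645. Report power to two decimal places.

power ≈ 0.98

For two equal groups, power = Φ(d·√(n/2) − z_{α}).
d·√(n/2) = 0.46 × √(133/2) = 0.46 × 8.155 = 3.751.
z_β = 3.751 − 1.645 = 2.106.
Power = Φ(2.106) = 0.982.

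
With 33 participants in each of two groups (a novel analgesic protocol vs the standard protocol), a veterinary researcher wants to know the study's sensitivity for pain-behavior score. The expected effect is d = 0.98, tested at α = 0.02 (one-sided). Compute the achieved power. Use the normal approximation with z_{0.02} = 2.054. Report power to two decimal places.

power ≈ 0.97

For two equal groups, power = Φ(d·√(n/2) − z_{α}).
d·√(n/2) = 0.98 × √(33/2) = 0.98 × 4.062 = 3.981.
z_β = 3.981 − 2.054 = 1.927.
Power = Φ(1.927) = 0.973.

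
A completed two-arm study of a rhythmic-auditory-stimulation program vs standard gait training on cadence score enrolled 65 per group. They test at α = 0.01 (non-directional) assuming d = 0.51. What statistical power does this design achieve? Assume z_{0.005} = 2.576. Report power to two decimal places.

For two equal groups, power = Φ(d·√(n/2) − z_{α/2}).
d·√(n/2) = 0.51 × √(65/2) = 0.51 × 5.701 = 2.907.
z_β = 2.907 − 2.576 = 0.331.
Power = Φ(0.331) = 0.630.

power ≈ 0.63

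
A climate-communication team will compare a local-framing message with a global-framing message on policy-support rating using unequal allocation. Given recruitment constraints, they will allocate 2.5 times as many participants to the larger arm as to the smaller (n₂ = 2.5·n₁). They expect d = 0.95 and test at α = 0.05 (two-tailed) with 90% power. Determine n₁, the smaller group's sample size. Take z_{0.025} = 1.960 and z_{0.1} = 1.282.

With allocation ratio k = n₂/n₁ = 2.5, Var(x̄₁−x̄₂) = σ²(1/n₁ + 1/(k·n₁)) = σ²·(k+1)/(k·n₁).
So n₁ = (1 + 1/k)·((z_{α/2} + z_β)/d)² = 1.400 × (3.242/0.95)².
n₁ = 1.400 × 11.65 = 16.3.
Round up: n₁ = 17, giving n₂ = ⌈2.5 × 17⌉ = ⌈42.5⌉ = 43.

n₁ = 17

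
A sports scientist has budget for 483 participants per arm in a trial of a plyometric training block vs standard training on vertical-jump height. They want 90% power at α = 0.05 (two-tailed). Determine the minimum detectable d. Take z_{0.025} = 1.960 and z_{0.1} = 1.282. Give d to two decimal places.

d_min ≈ 0.21

For two independent groups of n = 483 each: d_min = (z_{α/2} + z_β)·√(2/n).
z-sum = 1.960 + 1.282 = 3.242.
d_min = 3.242 × √(2/483) = 3.242 × 0.0643 = 0.209.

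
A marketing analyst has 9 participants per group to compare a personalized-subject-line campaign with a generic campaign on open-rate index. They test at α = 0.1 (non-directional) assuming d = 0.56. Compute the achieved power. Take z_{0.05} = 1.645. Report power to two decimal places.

For two equal groups, power = Φ(d·√(n/2) − z_{α/2}).
d·√(n/2) = 0.56 × √(9/2) = 0.56 × 2.121 = 1.188.
z_β = 1.188 − 1.645 = -0.457.
Power = Φ(-0.457) = 0.324.

power ≈ 0.32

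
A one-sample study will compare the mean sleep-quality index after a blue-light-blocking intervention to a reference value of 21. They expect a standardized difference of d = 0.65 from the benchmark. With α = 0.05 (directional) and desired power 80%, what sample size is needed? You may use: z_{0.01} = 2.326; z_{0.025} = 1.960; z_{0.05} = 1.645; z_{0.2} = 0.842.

n = 15

For a one-sample test: n = ((z_{α} + z_β) / d)².
z_{α} + z_β = 1.645 + 0.842 = 2.487.
n = (2.487 / 0.65)² = 3.826² = 14.64.
Round up.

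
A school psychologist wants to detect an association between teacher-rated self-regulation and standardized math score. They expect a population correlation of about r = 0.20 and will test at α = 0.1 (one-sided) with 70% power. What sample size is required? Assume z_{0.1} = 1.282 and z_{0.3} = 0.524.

n = 83

Fisher's z: C = ½·ln((1+r)/(1−r)) = ½·ln(1.5000) = 0.2027.
n = ((z_{α} + z_β)/C)² + 3.
(1.282 + 0.524) / 0.2027 = 1.806 / 0.2027 = 8.910.
n = 8.910² + 3 = 79.38 + 3 = 82.4.
Round up.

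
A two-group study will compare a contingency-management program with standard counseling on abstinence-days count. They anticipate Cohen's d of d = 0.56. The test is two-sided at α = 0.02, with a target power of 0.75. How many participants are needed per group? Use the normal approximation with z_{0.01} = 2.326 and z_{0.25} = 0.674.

n = 58 per group

For two independent groups with equal n: n = 2·((z_{α/2} + z_β) / d)².
z_{α/2} + z_β = 2.326 + 0.674 = 3.000.
n = 2 × (3.000 / 0.56)² = 2 × 5.357² = 2 × 28.70 = 57.4.
Round up to the next whole participant.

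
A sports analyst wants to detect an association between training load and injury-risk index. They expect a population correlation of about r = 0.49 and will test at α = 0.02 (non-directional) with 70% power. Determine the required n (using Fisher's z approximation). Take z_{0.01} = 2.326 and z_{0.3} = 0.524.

n = 32

Fisher's z: C = ½·ln((1+r)/(1−r)) = ½·ln(2.9216) = 0.5361.
n = ((z_{α/2} + z_β)/C)² + 3.
(2.326 + 0.524) / 0.5361 = 2.850 / 0.5361 = 5.316.
n = 5.316² + 3 = 28.26 + 3 = 31.3.
Round up.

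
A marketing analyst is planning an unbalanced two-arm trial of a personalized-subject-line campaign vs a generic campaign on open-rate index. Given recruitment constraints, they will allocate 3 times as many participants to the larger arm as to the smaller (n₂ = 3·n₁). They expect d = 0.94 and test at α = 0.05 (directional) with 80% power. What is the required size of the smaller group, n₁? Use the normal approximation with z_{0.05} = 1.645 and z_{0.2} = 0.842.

With allocation ratio k = n₂/n₁ = 3, Var(x̄₁−x̄₂) = σ²(1/n₁ + 1/(k·n₁)) = σ²·(k+1)/(k·n₁).
So n₁ = (1 + 1/k)·((z_{α} + z_β)/d)² = 1.333 × (2.487/0.94)².
n₁ = 1.333 × 7.00 = 9.3.
Round up: n₁ = 10, giving n₂ = 3 × 10 = 30.

n₁ = 10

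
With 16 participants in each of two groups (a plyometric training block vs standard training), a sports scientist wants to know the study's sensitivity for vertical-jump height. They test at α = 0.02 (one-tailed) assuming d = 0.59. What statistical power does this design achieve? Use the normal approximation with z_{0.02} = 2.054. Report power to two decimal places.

power ≈ 0.35

For two equal groups, power = Φ(d·√(n/2) − z_{α}).
d·√(n/2) = 0.59 × √(16/2) = 0.59 × 2.828 = 1.669.
z_β = 1.669 − 2.054 = -0.385.
Power = Φ(-0.385) = 0.350.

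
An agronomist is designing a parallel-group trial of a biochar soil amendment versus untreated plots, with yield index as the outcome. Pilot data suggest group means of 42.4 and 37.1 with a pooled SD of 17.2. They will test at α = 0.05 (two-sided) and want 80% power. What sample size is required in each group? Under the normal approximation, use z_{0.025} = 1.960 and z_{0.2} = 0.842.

n = 166 per group

Cohen's d = |M₁ − M₂| / SD_pooled = |42.4 − 37.1| / 17.2 = 5.3 / 17.2 = 0.308.
For two independent groups with equal n: n = 2·((z_{α/2} + z_β) / d)².
z_{α/2} + z_β = 1.960 + 0.842 = 2.802.
n = 2 × (2.802 / 0.308)² = 2 × 9.097² = 2 × 82.76 = 165.5.
Round up to the next whole participant.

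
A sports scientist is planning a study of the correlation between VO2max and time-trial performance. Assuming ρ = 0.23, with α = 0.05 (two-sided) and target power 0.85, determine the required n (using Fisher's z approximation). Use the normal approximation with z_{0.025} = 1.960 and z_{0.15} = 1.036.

n = 167

Fisher's z: C = ½·ln((1+r)/(1−r)) = ½·ln(1.5974) = 0.2342.
n = ((z_{α/2} + z_β)/C)² + 3.
(1.960 + 1.036) / 0.2342 = 2.996 / 0.2342 = 12.792.
n = 12.792² + 3 = 163.65 + 3 = 166.6.
Round up.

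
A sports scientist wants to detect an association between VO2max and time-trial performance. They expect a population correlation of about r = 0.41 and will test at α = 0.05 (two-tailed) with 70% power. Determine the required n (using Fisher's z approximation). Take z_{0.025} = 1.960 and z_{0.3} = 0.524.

n = 36

Fisher's z: C = ½·ln((1+r)/(1−r)) = ½·ln(2.3898) = 0.4356.
n = ((z_{α/2} + z_β)/C)² + 3.
(1.960 + 0.524) / 0.4356 = 2.484 / 0.4356 = 5.702.
n = 5.702² + 3 = 32.52 + 3 = 35.5.
Round up.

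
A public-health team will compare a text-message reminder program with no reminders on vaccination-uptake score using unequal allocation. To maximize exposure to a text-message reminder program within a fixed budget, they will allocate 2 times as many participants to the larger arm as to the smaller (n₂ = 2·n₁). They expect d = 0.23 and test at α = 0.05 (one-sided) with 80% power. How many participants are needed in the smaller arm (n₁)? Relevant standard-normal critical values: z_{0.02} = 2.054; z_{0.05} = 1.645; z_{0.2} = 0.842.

With allocation ratio k = n₂/n₁ = 2, Var(x̄₁−x̄₂) = σ²(1/n₁ + 1/(k·n₁)) = σ²·(k+1)/(k·n₁).
So n₁ = (1 + 1/k)·((z_{α} + z_β)/d)² = 1.500 × (2.487/0.23)².
n₁ = 1.500 × 116.92 = 175.4.
Round up: n₁ = 176, giving n₂ = 2 × 176 = 352.

n₁ = 176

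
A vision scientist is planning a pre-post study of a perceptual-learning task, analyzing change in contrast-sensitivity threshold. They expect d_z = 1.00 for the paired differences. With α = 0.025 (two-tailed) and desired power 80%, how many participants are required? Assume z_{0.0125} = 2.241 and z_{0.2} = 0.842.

For a paired (one-sample on differences) test: n = ((z_{α/2} + z_β) / d)².
z_{α/2} + z_β = 2.241 + 0.842 = 3.083.
n = (3.083 / 1.00)² = 3.083² = 9.50.
Round up.

n = 10 pairs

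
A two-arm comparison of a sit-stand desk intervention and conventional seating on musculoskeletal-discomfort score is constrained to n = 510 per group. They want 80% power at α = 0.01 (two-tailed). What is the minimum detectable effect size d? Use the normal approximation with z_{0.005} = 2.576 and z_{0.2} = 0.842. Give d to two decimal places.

d_min ≈ 0.21

For two independent groups of n = 510 each: d_min = (z_{α/2} + z_β)·√(2/n).
z-sum = 2.576 + 0.842 = 3.418.
d_min = 3.418 × √(2/510) = 3.418 × 0.0626 = 0.214.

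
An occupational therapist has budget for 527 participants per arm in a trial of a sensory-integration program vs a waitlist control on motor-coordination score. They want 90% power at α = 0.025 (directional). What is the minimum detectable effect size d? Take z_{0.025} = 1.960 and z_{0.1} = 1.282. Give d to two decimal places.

d_min ≈ 0.20

For two independent groups of n = 527 each: d_min = (z_{α} + z_β)·√(2/n).
z-sum = 1.960 + 1.282 = 3.242.
d_min = 3.242 × √(2/527) = 3.242 × 0.0616 = 0.200.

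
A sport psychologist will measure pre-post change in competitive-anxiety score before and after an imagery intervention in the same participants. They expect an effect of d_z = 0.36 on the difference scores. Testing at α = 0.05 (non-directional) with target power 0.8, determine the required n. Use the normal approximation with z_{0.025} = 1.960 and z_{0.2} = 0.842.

For a paired (one-sample on differences) test: n = ((z_{α/2} + z_β) / d)².
z_{α/2} + z_β = 1.960 + 0.842 = 2.802.
n = (2.802 / 0.36)² = 7.783² = 60.58.
Round up.

n = 61 pairs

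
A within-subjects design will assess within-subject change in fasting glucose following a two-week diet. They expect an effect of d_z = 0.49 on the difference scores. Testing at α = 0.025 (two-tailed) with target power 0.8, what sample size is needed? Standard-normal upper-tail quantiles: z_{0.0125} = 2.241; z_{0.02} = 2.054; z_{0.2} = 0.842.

n = 40 pairs

For a paired (one-sample on differences) test: n = ((z_{α/2} + z_β) / d)².
z_{α/2} + z_β = 2.241 + 0.842 = 3.083.
n = (3.083 / 0.49)² = 6.292² = 39.59.
Round up.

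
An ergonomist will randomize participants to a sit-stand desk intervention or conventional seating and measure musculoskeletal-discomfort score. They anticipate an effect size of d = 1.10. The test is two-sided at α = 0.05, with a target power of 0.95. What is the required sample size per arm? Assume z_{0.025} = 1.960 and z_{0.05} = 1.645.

n = 22 per group

For two independent groups with equal n: n = 2·((z_{α/2} + z_β) / d)².
z_{α/2} + z_β = 1.960 + 1.645 = 3.605.
n = 2 × (3.605 / 1.10)² = 2 × 3.277² = 2 × 10.74 = 21.5.
Round up to the next whole participant.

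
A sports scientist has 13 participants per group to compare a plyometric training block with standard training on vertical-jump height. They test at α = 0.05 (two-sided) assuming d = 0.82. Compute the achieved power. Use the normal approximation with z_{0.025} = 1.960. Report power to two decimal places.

For two equal groups, power = Φ(d·√(n/2) − z_{α/2}).
d·√(n/2) = 0.82 × √(13/2) = 0.82 × 2.550 = 2.091.
z_β = 2.091 − 1.960 = 0.131.
Power = Φ(0.131) = 0.552.

power ≈ 0.55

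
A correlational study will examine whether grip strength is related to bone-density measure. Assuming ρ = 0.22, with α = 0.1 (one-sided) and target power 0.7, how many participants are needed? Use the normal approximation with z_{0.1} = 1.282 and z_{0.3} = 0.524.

n = 69

Fisher's z: C = ½·ln((1+r)/(1−r)) = ½·ln(1.5641) = 0.2237.
n = ((z_{α} + z_β)/C)² + 3.
(1.282 + 0.524) / 0.2237 = 1.806 / 0.2237 = 8.073.
n = 8.073² + 3 = 65.18 + 3 = 68.2.
Round up.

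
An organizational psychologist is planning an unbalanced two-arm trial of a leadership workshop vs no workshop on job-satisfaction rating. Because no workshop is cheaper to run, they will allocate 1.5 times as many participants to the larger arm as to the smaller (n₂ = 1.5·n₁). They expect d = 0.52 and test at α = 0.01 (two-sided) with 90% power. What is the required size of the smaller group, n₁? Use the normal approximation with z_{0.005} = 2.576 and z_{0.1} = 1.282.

n₁ = 92

With allocation ratio k = n₂/n₁ = 1.5, Var(x̄₁−x̄₂) = σ²(1/n₁ + 1/(k·n₁)) = σ²·(k+1)/(k·n₁).
So n₁ = (1 + 1/k)·((z_{α/2} + z_β)/d)² = 1.667 × (3.858/0.52)².
n₁ = 1.667 × 55.04 = 91.7.
Round up: n₁ = 92, giving n₂ = 1.5 × 92 = 138.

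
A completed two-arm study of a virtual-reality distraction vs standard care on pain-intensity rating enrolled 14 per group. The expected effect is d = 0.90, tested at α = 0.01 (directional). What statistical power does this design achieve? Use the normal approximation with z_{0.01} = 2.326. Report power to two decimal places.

For two equal groups, power = Φ(d·√(n/2) − z_{α}).
d·√(n/2) = 0.90 × √(14/2) = 0.90 × 2.646 = 2.381.
z_β = 2.381 − 2.326 = 0.055.
Power = Φ(0.055) = 0.522.

power ≈ 0.52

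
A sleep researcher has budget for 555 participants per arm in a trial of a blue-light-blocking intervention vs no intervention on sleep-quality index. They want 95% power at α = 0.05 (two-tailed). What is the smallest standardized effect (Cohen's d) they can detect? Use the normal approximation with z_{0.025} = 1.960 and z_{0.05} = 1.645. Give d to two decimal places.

For two independent groups of n = 555 each: d_min = (z_{α/2} + z_β)·√(2/n).
z-sum = 1.960 + 1.645 = 3.605.
d_min = 3.605 × √(2/555) = 3.605 × 0.0600 = 0.216.

d_min ≈ 0.22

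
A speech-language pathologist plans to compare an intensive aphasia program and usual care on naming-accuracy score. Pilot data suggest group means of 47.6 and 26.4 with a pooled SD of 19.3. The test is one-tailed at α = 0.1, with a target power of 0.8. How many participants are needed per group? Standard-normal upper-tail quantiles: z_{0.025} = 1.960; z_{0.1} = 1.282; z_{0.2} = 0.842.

Cohen's d = |M₁ − M₂| / SD_pooled = |47.6 − 26.4| / 19.3 = 21.2 / 19.3 = 1.098.
For two independent groups with equal n: n = 2·((z_{α} + z_β) / d)².
z_{α} + z_β = 1.282 + 0.842 = 2.124.
n = 2 × (2.124 / 1.098)² = 2 × 1.934² = 2 × 3.74 = 7.5.
Round up to the next whole participant.

n = 8 per group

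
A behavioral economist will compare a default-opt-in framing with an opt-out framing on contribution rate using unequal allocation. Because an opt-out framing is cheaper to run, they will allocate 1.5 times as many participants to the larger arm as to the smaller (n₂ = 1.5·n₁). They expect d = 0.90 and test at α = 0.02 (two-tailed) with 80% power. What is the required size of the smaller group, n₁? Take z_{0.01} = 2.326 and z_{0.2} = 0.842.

With allocation ratio k = n₂/n₁ = 1.5, Var(x̄₁−x̄₂) = σ²(1/n₁ + 1/(k·n₁)) = σ²·(k+1)/(k·n₁).
So n₁ = (1 + 1/k)·((z_{α/2} + z_β)/d)² = 1.667 × (3.168/0.90)².
n₁ = 1.667 × 12.39 = 20.7.
Round up: n₁ = 21, giving n₂ = ⌈1.5 × 21⌉ = ⌈31.5⌉ = 32.

n₁ = 21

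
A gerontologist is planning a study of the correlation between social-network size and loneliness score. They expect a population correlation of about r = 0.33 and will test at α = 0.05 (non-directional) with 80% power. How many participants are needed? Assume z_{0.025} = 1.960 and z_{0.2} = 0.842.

n = 70

Fisher's z: C = ½·ln((1+r)/(1−r)) = ½·ln(1.9851) = 0.3428.
n = ((z_{α/2} + z_β)/C)² + 3.
(1.960 + 0.842) / 0.3428 = 2.802 / 0.3428 = 8.174.
n = 8.174² + 3 = 66.81 + 3 = 69.8.
Round up.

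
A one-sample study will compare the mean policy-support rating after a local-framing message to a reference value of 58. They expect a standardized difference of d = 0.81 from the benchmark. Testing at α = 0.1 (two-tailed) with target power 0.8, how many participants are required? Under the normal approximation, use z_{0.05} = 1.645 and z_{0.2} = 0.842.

For a one-sample test: n = ((z_{α/2} + z_β) / d)².
z_{α/2} + z_β = 1.645 + 0.842 = 2.487.
n = (2.487 / 0.81)² = 3.070² = 9.43.
Round up.

n = 10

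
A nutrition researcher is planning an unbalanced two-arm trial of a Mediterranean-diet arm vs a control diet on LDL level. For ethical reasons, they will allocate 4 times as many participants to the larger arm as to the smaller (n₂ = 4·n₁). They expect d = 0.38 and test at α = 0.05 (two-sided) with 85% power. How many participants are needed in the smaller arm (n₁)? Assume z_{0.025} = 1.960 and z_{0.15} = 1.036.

n₁ = 78

With allocation ratio k = n₂/n₁ = 4, Var(x̄₁−x̄₂) = σ²(1/n₁ + 1/(k·n₁)) = σ²·(k+1)/(k·n₁).
So n₁ = (1 + 1/k)·((z_{α/2} + z_β)/d)² = 1.250 × (2.996/0.38)².
n₁ = 1.250 × 62.16 = 77.7.
Round up: n₁ = 78, giving n₂ = 4 × 78 = 312.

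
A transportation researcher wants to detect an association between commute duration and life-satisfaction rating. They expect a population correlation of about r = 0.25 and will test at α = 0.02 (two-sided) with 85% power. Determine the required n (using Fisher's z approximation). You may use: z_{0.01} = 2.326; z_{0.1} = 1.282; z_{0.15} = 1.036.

n = 177

Fisher's z: C = ½·ln((1+r)/(1−r)) = ½·ln(1.6667) = 0.2554.
n = ((z_{α/2} + z_β)/C)² + 3.
(2.326 + 1.036) / 0.2554 = 3.362 / 0.2554 = 13.164.
n = 13.164² + 3 = 173.28 + 3 = 176.3.
Round up.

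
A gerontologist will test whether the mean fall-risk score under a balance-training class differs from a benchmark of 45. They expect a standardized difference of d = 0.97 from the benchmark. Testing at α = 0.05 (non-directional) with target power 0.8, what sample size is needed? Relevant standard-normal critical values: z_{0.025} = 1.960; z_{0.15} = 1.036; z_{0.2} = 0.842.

For a one-sample test: n = ((z_{α/2} + z_β) / d)².
z_{α/2} + z_β = 1.960 + 0.842 = 2.802.
n = (2.802 / 0.97)² = 2.889² = 8.34.
Round up.

n = 9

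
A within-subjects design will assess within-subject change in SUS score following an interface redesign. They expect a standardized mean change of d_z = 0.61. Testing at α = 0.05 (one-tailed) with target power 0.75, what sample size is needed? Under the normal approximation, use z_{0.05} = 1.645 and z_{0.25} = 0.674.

For a paired (one-sample on differences) test: n = ((z_{α} + z_β) / d)².
z_{α} + z_β = 1.645 + 0.674 = 2.319.
n = (2.319 / 0.61)² = 3.802² = 14.45.
Round up.

n = 15 pairs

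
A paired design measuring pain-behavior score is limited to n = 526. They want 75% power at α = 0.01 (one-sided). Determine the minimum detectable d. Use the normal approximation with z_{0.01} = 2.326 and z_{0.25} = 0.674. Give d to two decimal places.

d_min ≈ 0.13

For a single sample (or paired design) of n = 526: d_min = (z_{α} + z_β)/√n.
z-sum = 2.326 + 0.674 = 3.000.
d_min = 3.000 / √526 = 3.000 / 22.935 = 0.131.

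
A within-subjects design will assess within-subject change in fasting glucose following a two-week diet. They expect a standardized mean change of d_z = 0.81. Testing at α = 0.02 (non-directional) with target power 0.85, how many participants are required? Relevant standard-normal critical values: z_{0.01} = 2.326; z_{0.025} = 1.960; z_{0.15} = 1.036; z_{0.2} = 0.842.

n = 18 pairs

For a paired (one-sample on differences) test: n = ((z_{α/2} + z_β) / d)².
z_{α/2} + z_β = 2.326 + 1.036 = 3.362.
n = (3.362 / 0.81)² = 4.151² = 17.23.
Round up.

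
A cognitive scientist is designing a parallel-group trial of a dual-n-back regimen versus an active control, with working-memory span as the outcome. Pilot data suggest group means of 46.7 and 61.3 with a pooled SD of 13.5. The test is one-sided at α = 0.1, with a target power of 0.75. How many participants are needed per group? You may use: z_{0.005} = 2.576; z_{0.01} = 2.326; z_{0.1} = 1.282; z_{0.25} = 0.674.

Cohen's d = |M₁ − M₂| / SD_pooled = |46.7 − 61.3| / 13.5 = 14.6 / 13.5 = 1.081.
For two independent groups with equal n: n = 2·((z_{α} + z_β) / d)².
z_{α} + z_β = 1.282 + 0.674 = 1.956.
n = 2 × (1.956 / 1.081)² = 2 × 1.809² = 2 × 3.27 = 6.5.
Round up to the next whole participant.

n = 7 per group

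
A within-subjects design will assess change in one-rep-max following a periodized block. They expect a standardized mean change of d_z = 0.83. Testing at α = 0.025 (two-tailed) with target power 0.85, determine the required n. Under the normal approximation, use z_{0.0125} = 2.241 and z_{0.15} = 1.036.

For a paired (one-sample on differences) test: n = ((z_{α/2} + z_β) / d)².
z_{α/2} + z_β = 2.241 + 1.036 = 3.277.
n = (3.277 / 0.83)² = 3.948² = 15.59.
Round up.

n = 16 pairs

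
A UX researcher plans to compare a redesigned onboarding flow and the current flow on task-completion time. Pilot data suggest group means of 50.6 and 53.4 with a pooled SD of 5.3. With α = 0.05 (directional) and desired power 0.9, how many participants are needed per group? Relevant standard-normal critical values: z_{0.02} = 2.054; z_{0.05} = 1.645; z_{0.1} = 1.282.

Cohen's d = |M₁ − M₂| / SD_pooled = |50.6 − 53.4| / 5.3 = 2.8 / 5.3 = 0.528.
For two independent groups with equal n: n = 2·((z_{α} + z_β) / d)².
z_{α} + z_β = 1.645 + 1.282 = 2.927.
n = 2 × (2.927 / 0.528)² = 2 × 5.544² = 2 × 30.73 = 61.5.
Round up to the next whole participant.

n = 62 per group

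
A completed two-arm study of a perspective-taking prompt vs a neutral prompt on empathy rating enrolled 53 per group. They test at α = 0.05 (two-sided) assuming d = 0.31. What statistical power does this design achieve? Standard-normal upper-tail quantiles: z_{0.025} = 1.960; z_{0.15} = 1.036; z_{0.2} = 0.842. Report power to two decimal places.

power ≈ 0.36

For two equal groups, power = Φ(d·√(n/2) − z_{α/2}).
d·√(n/2) = 0.31 × √(53/2) = 0.31 × 5.148 = 1.596.
z_β = 1.596 − 1.960 = -0.364.
Power = Φ(-0.364) = 0.358.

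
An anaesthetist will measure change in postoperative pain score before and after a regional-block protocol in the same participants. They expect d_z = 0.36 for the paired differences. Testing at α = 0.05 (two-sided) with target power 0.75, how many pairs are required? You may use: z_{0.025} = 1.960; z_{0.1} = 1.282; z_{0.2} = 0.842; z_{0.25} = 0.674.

n = 54 pairs

For a paired (one-sample on differences) test: n = ((z_{α/2} + z_β) / d)².
z_{α/2} + z_β = 1.960 + 0.674 = 2.634.
n = (2.634 / 0.36)² = 7.317² = 53.53.
Round up.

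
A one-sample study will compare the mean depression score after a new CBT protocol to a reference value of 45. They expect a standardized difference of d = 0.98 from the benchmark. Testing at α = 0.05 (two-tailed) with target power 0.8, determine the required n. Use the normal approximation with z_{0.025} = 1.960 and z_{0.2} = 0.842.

For a one-sample test: n = ((z_{α/2} + z_β) / d)².
z_{α/2} + z_β = 1.960 + 0.842 = 2.802.
n = (2.802 / 0.98)² = 2.859² = 8.17.
Round up.

n = 9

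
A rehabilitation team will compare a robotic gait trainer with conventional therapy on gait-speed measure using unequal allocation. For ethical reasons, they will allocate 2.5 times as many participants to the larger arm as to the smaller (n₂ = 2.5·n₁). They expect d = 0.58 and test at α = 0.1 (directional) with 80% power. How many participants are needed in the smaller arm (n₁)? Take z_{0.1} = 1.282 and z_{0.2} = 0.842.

With allocation ratio k = n₂/n₁ = 2.5, Var(x̄₁−x̄₂) = σ²(1/n₁ + 1/(k·n₁)) = σ²·(k+1)/(k·n₁).
So n₁ = (1 + 1/k)·((z_{α} + z_β)/d)² = 1.400 × (2.124/0.58)².
n₁ = 1.400 × 13.41 = 18.8.
Round up: n₁ = 19, giving n₂ = ⌈2.5 × 19⌉ = ⌈47.5⌉ = 48.

n₁ = 19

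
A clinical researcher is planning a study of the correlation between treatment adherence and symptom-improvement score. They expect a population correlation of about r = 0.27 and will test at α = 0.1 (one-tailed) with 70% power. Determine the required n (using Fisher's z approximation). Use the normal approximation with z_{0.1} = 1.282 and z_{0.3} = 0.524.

Fisher's z: C = ½·ln((1+r)/(1−r)) = ½·ln(1.7397) = 0.2769.
n = ((z_{α} + z_β)/C)² + 3.
(1.282 + 0.524) / 0.2769 = 1.806 / 0.2769 = 6.522.
n = 6.522² + 3 = 42.54 + 3 = 45.5.
Round up.

n = 46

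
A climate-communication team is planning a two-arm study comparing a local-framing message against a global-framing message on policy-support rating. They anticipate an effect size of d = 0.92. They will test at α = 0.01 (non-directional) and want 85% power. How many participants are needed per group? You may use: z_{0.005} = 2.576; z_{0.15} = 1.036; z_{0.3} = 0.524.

n = 31 per group

For two independent groups with equal n: n = 2·((z_{α/2} + z_β) / d)².
z_{α/2} + z_β = 2.576 + 1.036 = 3.612.
n = 2 × (3.612 / 0.92)² = 2 × 3.926² = 2 × 15.41 = 30.8.
Round up to the next whole participant.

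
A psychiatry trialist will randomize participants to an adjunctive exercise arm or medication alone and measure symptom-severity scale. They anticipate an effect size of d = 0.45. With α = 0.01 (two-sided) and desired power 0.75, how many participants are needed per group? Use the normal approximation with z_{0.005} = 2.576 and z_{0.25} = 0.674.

n = 105 per group

For two independent groups with equal n: n = 2·((z_{α/2} + z_β) / d)².
z_{α/2} + z_β = 2.576 + 0.674 = 3.250.
n = 2 × (3.250 / 0.45)² = 2 × 7.222² = 2 × 52.16 = 104.3.
Round up to the next whole participant.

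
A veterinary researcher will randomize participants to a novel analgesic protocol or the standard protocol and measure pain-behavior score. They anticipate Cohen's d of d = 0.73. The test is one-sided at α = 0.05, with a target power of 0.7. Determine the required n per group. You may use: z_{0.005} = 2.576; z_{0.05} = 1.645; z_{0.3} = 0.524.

For two independent groups with equal n: n = 2·((z_{α} + z_β) / d)².
z_{α} + z_β = 1.645 + 0.524 = 2.169.
n = 2 × (2.169 / 0.73)² = 2 × 2.971² = 2 × 8.83 = 17.7.
Round up to the next whole participant.

n = 18 per group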